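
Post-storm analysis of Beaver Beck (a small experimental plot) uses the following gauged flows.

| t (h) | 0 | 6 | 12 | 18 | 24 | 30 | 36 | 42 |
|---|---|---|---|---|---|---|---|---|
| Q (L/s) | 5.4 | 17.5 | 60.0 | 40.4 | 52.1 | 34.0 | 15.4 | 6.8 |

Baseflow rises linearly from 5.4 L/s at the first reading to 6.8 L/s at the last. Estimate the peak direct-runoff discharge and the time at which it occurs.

Q_p = 54.20 L/s at t = 12 h

Subtracting baseflow gives direct-runoff ordinates: 0.00, 11.90, 54.20, 34.40, 45.90, 27.60, 8.80, 0.00 L/s.
The maximum is 54.20 L/s, occurring at the reading for t = 12 h.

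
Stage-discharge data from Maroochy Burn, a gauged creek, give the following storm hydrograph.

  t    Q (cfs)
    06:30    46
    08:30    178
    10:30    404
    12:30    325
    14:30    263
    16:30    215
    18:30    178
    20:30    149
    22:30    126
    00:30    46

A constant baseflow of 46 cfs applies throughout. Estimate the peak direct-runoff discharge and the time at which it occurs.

Q_p = 358.0 cfs at t = 10:30

Subtracting baseflow gives direct-runoff ordinates: 0.0, 132.0, 358.0, 279.0, 217.0, 169.0, 132.0, 103.0, 80.0, 0.0 cfs.
The maximum is 358.0 cfs, occurring at the reading for t = 10:30.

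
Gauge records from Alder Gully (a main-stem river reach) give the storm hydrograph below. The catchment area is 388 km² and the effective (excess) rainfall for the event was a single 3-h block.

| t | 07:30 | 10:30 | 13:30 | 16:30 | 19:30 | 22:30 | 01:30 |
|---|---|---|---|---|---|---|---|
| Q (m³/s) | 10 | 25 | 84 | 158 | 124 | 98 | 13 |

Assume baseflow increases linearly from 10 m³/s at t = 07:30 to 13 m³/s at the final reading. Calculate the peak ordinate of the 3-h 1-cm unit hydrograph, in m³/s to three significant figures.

Direct runoff: 0.00, 14.50, 73.00, 146.50, 112.00, 85.50, 0.00 m³/s; ΣQ_DR = 431.5 m³/s, peak = 146.50 m³/s.
Runoff depth d = ΣQ_DR·Δt / A = 431.5 × 10800 / (388 km²) = 12.01 mm.
The 1-cm UH is the DRH scaled by (10 mm)/d, so U_p = 146.50 × 10/12.01 = 122 m³/s.

U_p ≈ 122 m³/s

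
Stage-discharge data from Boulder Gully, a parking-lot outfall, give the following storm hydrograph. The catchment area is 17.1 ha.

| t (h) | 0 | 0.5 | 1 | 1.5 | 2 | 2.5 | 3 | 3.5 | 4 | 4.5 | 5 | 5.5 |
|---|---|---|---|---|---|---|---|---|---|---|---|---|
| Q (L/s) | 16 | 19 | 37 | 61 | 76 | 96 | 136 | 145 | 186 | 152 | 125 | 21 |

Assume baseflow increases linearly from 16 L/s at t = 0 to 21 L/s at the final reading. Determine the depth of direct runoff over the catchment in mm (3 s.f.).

d ≈ 8.93 mm

Direct runoff: 0.00, 2.55, 20.09, 43.64, 58.18, 77.73, 117.27, 125.82, 166.36, 131.91, 104.45, 0.00 L/s; ΣQ_DR = 848.0 L/s.
V = ΣQ_DR · Δt = 848.0 × 1800 s = 1.526 × 10^6 L.
Over A = 17.1 ha, depth = V / A = 8.93 mm.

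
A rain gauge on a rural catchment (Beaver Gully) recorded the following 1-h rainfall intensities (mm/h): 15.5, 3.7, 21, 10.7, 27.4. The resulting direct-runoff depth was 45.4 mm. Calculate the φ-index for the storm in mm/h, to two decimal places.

φ ≈ 7.30 mm/h

Only the 4 blocks with intensity above φ contribute runoff: 15.5, 21, 10.7, 27.4 mm/h.
Σ(I−φ)·Δt = d  ⇒  (15.5+21+10.7+27.4 − 4φ)·1 = 45.4
φ = (74.60 − 45.4/1) / 4 = 7.30 mm/h.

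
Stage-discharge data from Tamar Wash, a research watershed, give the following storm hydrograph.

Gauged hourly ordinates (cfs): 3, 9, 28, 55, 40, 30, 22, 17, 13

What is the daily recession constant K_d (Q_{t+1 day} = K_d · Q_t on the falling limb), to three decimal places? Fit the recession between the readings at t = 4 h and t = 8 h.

Between t = 4 h and t = 8 h the flow falls from 40 to 13 cfs over 4×1 h = 4 h.
Per-interval ratio K = (13/40)^(1/4) = 0.7550; K_d = K^(24/1) = 0.001.

K_d ≈ 0.001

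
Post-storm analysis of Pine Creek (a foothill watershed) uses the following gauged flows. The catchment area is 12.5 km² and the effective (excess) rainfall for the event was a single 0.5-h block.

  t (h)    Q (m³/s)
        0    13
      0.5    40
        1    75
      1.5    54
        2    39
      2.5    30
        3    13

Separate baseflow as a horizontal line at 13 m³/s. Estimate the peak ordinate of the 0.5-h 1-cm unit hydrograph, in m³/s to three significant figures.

Direct runoff: 0.0, 27.0, 62.0, 41.0, 26.0, 17.0, 0.0 m³/s; ΣQ_DR = 173.0 m³/s, peak = 62.0 m³/s.
Runoff depth d = ΣQ_DR·Δt / A = 173.0 × 1800 / (12.5 km²) = 24.91 mm.
The 1-cm UH is the DRH scaled by (10 mm)/d, so U_p = 62.0 × 10/24.91 = 24.9 m³/s.

U_p ≈ 24.9 m³/s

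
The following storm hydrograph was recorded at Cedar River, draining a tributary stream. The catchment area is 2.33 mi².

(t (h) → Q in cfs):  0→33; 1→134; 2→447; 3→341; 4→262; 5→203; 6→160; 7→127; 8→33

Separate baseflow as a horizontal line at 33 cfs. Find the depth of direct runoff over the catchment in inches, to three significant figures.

Direct runoff: 0.0, 101.0, 414.0, 308.0, 229.0, 170.0, 127.0, 94.0, 0.0 cfs; ΣQ_DR = 1443 cfs.
V = ΣQ_DR · Δt = 1443 × 3600 s = 5.195 × 10^6 ft³.
Over A = 2.33 mi², depth = V / A = 0.960 in.

d ≈ 0.960 in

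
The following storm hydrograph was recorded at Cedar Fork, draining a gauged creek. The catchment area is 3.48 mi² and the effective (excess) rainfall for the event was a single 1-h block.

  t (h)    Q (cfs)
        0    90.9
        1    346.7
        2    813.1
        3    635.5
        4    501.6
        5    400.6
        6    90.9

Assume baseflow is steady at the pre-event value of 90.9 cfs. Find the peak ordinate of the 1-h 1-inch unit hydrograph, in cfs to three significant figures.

Direct runoff: 0.0, 255.8, 722.2, 544.6, 410.7, 309.7, 0.0 cfs; ΣQ_DR = 2243 cfs, peak = 722.2 cfs.
Runoff depth d = ΣQ_DR·Δt / A = 2243 × 3600 / (3.48 mi²) = 0.9988 in.
The 1-inch UH is the DRH scaled by (1 in)/d, so U_p = 722.2 × 1/0.9988 = 723 cfs.

U_p ≈ 723 cfs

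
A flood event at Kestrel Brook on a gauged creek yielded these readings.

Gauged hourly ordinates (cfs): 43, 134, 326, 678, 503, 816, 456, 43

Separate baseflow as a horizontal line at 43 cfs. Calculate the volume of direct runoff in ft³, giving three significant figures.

Direct-runoff ordinates (Q − Q_b): 0.0, 91.0, 283.0, 635.0, 460.0, 773.0, 413.0, 0.0 cfs.
ΣQ_DR = 2655 cfs.
With Δt = 1 h = 3600 s, V = ΣQ_DR · Δt = 2655 × 3600 = 9.56 × 10^6 ft³.

V ≈ 9.56 × 10^6 ft³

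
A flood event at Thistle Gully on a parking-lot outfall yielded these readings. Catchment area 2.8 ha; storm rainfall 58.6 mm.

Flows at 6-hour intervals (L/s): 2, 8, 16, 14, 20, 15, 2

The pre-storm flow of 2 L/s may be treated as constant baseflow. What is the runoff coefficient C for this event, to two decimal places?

C ≈ 0.83

ΣQ_DR = 63.00 L/s; V = ΣQ_DR·Δt = 1.361 × 10^6 L.
Runoff depth d = V / A = 48.60 mm.
C = d / P = 48.60 / 58.6 = 0.83.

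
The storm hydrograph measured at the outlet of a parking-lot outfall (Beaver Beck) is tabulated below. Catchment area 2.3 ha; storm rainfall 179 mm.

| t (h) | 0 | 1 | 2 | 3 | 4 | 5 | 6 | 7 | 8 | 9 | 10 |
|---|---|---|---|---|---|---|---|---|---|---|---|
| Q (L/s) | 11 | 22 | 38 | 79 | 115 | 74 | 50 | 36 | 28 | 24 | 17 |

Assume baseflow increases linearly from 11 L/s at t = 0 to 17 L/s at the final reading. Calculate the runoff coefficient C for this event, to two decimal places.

C ≈ 0.30

ΣQ_DR = 340.0 L/s; V = ΣQ_DR·Δt = 1.224 × 10^6 L.
Runoff depth d = V / A = 53.22 mm.
C = d / P = 53.22 / 179 = 0.30.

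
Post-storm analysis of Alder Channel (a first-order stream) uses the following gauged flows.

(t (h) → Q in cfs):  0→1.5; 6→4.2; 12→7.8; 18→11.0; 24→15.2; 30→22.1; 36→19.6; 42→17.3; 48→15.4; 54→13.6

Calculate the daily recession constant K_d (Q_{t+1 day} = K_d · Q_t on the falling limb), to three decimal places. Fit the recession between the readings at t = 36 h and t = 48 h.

K_d ≈ 0.617

Between t = 36 h and t = 48 h the flow falls from 19.6 to 15.4 cfs over 2×6 h = 12 h.
Per-interval ratio K = (15.4/19.6)^(1/2) = 0.8864; K_d = K^(24/6) = 0.617.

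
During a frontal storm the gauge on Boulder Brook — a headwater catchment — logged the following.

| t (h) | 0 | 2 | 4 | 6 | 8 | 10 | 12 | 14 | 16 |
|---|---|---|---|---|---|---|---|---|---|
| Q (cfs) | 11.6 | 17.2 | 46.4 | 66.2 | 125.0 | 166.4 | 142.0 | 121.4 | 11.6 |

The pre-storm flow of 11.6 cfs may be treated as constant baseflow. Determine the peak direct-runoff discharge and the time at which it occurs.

Subtracting baseflow gives direct-runoff ordinates: 0.0, 5.6, 34.8, 54.6, 113.4, 154.8, 130.4, 109.8, 0.0 cfs.
The maximum is 154.8 cfs, occurring at the reading for t = 10 h.

Q_p = 154.8 cfs at t = 10 h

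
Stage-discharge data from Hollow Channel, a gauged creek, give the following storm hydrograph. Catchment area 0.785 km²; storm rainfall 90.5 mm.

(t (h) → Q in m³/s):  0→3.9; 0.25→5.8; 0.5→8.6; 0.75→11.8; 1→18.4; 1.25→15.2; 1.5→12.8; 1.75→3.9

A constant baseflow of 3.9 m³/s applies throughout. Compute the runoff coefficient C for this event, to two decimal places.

C ≈ 0.62

ΣQ_DR = 49.20 m³/s; V = ΣQ_DR·Δt = 44280 m³.
Runoff depth d = V / A = 56.41 mm.
C = d / P = 56.41 / 90.5 = 0.62.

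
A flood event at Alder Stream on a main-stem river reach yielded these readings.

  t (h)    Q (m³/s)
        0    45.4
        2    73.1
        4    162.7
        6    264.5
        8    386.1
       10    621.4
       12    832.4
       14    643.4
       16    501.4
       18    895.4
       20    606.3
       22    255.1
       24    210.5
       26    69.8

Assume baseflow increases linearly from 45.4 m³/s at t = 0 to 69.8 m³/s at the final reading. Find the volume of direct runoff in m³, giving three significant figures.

V ≈ 3.43 × 10^7 m³

Direct-runoff ordinates (Q − Q_b): 0.00, 25.82, 113.55, 213.47, 333.19, 566.62, 775.74, 584.86, 440.98, 833.11, 542.13, 189.05, 142.58, 0.00 m³/s.
ΣQ_DR = 4761 m³/s.
With Δt = 2 h = 7200 s, V = ΣQ_DR · Δt = 4761 × 7200 = 3.43 × 10^7 m³.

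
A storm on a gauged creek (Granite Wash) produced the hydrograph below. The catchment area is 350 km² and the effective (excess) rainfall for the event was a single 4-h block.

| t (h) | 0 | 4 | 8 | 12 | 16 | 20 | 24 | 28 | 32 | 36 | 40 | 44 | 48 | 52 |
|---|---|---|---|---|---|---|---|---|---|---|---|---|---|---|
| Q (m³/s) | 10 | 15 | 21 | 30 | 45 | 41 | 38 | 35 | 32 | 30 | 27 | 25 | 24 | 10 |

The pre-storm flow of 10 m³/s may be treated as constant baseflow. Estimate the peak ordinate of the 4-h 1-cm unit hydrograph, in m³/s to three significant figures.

Direct runoff: 0.0, 5.0, 11.0, 20.0, 35.0, 31.0, 28.0, 25.0, 22.0, 20.0, 17.0, 15.0, 14.0, 0.0 m³/s; ΣQ_DR = 243.0 m³/s, peak = 35.0 m³/s.
Runoff depth d = ΣQ_DR·Δt / A = 243.0 × 14400 / (350 km²) = 9.998 mm.
The 1-cm UH is the DRH scaled by (10 mm)/d, so U_p = 35.0 × 10/9.998 = 35.0 m³/s.

U_p ≈ 35.0 m³/s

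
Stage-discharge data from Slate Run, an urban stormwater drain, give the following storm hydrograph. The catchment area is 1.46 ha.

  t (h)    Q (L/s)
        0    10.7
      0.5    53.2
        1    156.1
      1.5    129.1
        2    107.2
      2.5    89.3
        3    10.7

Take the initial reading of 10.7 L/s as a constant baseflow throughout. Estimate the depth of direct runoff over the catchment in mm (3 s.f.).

d ≈ 59.4 mm

Direct runoff: 0.0, 42.5, 145.4, 118.4, 96.5, 78.6, 0.0 L/s; ΣQ_DR = 481.4 L/s.
V = ΣQ_DR · Δt = 481.4 × 1800 s = 8.665 × 10^5 L.
Over A = 1.46 ha, depth = V / A = 59.4 mm.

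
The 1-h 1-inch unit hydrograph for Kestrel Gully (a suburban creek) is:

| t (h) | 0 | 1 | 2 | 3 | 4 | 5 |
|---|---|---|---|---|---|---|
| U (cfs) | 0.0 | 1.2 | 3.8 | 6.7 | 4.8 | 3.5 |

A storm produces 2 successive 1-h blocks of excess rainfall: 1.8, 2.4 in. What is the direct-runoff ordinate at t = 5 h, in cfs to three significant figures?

By discrete convolution, Q_j = Σ (P_i / 1 in) · U_{j−i}.
At t = 5 h (j=5): Q = (1.8/1)·3.5 + (2.4/1)·4.8 = 17.8 cfs.

Q ≈ 17.8 cfs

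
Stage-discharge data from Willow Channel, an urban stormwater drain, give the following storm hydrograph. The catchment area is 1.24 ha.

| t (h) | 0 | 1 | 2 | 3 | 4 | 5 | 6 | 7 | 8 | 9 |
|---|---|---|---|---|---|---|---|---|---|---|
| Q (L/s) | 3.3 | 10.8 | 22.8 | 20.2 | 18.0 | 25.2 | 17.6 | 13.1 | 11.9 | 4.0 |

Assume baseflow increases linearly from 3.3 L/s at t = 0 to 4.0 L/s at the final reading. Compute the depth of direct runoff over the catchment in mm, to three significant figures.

d ≈ 32.1 mm

Direct runoff: 0.00, 7.42, 19.34, 16.67, 14.39, 21.51, 13.83, 9.26, 7.98, 0.00 L/s; ΣQ_DR = 110.4 L/s.
V = ΣQ_DR · Δt = 110.4 × 3600 s = 3.974 × 10^5 L.
Over A = 1.24 ha, depth = V / A = 32.1 mm.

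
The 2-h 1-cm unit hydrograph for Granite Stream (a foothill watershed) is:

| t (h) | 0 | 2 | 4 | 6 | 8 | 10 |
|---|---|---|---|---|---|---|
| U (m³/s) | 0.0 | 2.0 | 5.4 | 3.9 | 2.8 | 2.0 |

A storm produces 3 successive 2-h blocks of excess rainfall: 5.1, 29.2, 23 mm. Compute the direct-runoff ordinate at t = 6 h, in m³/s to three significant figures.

By discrete convolution, Q_j = Σ (P_i / 10 mm) · U_{j−i}.
At t = 6 h (j=3): Q = (5.1/10)·3.9 + (29.2/10)·5.4 + (23/10)·2.0 = 22.4 m³/s.

Q ≈ 22.4 m³/s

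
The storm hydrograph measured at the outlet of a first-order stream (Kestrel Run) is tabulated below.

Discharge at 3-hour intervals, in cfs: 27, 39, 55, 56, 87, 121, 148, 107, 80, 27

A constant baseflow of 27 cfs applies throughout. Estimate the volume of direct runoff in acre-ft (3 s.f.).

Direct-runoff ordinates (Q − Q_b): 0.0, 12.0, 28.0, 29.0, 60.0, 94.0, 121.0, 80.0, 53.0, 0.0 cfs.
ΣQ_DR = 477.0 cfs.
With Δt = 3 h = 10800 s, V = ΣQ_DR · Δt = 477.0 × 10800 = 5.15 × 10^6 ft³ = 118 acre-ft.

V ≈ 118 acre-ft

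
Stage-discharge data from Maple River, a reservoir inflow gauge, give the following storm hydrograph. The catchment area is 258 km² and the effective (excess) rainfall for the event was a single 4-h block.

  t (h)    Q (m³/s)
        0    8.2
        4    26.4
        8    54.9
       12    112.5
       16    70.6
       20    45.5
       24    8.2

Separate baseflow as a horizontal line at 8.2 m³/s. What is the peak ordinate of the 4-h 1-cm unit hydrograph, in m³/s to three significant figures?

Direct runoff: 0.0, 18.2, 46.7, 104.3, 62.4, 37.3, 0.0 m³/s; ΣQ_DR = 268.9 m³/s, peak = 104.3 m³/s.
Runoff depth d = ΣQ_DR·Δt / A = 268.9 × 14400 / (258 km²) = 15.01 mm.
The 1-cm UH is the DRH scaled by (10 mm)/d, so U_p = 104.3 × 10/15.01 = 69.5 m³/s.

U_p ≈ 69.5 m³/s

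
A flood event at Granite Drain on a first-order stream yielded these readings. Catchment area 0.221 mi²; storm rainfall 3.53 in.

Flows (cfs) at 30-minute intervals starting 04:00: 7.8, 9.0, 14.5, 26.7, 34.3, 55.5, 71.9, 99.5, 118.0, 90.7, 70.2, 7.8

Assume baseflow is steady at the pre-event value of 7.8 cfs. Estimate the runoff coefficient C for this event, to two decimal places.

C ≈ 0.51

ΣQ_DR = 512.3 cfs; V = ΣQ_DR·Δt = 9.221 × 10^5 ft³.
Runoff depth d = V / A = 1.796 in.
C = d / P = 1.796 / 3.53 = 0.51.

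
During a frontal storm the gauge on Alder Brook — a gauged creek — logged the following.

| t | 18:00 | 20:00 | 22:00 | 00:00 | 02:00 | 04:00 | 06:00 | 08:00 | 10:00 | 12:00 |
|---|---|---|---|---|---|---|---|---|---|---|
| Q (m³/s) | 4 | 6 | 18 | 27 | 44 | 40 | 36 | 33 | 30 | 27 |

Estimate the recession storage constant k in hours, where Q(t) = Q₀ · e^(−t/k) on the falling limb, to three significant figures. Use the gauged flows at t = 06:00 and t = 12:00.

k ≈ 20.9 h

On the falling limb, Q drops from 36 to 27 m³/s between t = 06:00 and t = 12:00 (Δt = 6 h).
k = −Δt / ln(Q₂/Q₁) = −6 / ln(27/36) = 20.9 h.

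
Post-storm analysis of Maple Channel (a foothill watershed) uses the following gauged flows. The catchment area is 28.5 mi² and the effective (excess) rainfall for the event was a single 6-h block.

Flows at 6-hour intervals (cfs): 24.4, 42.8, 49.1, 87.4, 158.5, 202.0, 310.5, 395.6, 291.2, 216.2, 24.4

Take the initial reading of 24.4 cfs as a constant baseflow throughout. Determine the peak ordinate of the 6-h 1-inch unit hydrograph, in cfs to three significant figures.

Direct runoff: 0.0, 18.4, 24.7, 63.0, 134.1, 177.6, 286.1, 371.2, 266.8, 191.8, 0.0 cfs; ΣQ_DR = 1534 cfs, peak = 371.2 cfs.
Runoff depth d = ΣQ_DR·Δt / A = 1534 × 21600 / (28.5 mi²) = 0.5003 in.
The 1-inch UH is the DRH scaled by (1 in)/d, so U_p = 371.2 × 1/0.5003 = 742 cfs.

U_p ≈ 742 cfs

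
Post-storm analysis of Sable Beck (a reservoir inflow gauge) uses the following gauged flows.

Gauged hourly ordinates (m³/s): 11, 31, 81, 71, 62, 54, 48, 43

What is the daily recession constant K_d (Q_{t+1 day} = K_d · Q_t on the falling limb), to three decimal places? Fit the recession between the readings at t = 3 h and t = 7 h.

K_d ≈ 0.049

Between t = 3 h and t = 7 h the flow falls from 71 to 43 m³/s over 4×1 h = 4 h.
Per-interval ratio K = (43/71)^(1/4) = 0.8822; K_d = K^(24/1) = 0.049.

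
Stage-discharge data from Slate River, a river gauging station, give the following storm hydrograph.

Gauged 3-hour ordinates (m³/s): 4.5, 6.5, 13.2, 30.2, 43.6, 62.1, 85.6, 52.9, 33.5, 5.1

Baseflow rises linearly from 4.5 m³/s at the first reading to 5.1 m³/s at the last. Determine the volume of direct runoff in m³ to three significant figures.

V ≈ 3.12 × 10^6 m³

Direct-runoff ordinates (Q − Q_b): 0.00, 1.93, 8.57, 25.50, 38.83, 57.27, 80.70, 47.93, 28.47, 0.00 m³/s.
ΣQ_DR = 289.2 m³/s.
With Δt = 3 h = 10800 s, V = ΣQ_DR · Δt = 289.2 × 10800 = 3.12 × 10^6 m³.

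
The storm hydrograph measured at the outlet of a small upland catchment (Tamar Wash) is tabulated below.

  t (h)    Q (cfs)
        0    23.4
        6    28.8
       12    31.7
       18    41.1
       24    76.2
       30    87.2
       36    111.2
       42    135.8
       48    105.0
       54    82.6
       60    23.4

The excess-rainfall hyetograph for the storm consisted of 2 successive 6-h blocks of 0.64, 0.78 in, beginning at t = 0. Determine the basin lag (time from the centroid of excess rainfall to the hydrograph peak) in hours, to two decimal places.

t_L ≈ 35.70 h

Centroid of excess rainfall: t_c = Σ P_i·t̄_i / ΣP_i = 6.2958 h (block centres at 3, 9 h).
Hydrograph peak occurs at t = 42 h, so basin lag t_L = 42 − 6.2958 = 35.70 h.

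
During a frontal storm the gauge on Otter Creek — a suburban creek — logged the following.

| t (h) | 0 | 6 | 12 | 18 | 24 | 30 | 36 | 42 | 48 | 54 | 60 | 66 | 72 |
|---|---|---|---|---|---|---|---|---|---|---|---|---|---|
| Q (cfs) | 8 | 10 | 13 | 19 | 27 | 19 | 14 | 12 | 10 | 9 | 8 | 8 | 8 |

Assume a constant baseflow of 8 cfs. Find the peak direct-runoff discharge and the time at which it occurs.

Subtracting baseflow gives direct-runoff ordinates: 0.0, 2.0, 5.0, 11.0, 19.0, 11.0, 6.0, 4.0, 2.0, 1.0, 0.0, 0.0, 0.0 cfs.
The maximum is 19.0 cfs, occurring at the reading for t = 24 h.

Q_p = 19.0 cfs at t = 24 h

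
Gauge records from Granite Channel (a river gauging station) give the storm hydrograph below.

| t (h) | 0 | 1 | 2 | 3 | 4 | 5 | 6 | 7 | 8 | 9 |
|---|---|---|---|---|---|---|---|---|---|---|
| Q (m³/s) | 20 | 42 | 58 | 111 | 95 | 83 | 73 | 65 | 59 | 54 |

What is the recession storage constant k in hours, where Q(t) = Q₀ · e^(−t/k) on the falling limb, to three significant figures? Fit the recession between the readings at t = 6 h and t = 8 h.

On the falling limb, Q drops from 73 to 59 m³/s between t = 6 h and t = 8 h (Δt = 2 h).
k = −Δt / ln(Q₂/Q₁) = −2 / ln(59/73) = 9.39 h.

k ≈ 9.39 h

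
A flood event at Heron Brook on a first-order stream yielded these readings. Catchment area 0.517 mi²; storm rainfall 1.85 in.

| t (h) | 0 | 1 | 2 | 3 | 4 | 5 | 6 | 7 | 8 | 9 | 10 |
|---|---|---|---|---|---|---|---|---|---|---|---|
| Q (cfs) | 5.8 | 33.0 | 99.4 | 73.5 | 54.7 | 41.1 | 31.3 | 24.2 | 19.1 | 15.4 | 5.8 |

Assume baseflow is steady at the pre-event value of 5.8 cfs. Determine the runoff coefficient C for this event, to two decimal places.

C ≈ 0.55

ΣQ_DR = 339.5 cfs; V = ΣQ_DR·Δt = 1.222 × 10^6 ft³.
Runoff depth d = V / A = 1.018 in.
C = d / P = 1.018 / 1.85 = 0.55.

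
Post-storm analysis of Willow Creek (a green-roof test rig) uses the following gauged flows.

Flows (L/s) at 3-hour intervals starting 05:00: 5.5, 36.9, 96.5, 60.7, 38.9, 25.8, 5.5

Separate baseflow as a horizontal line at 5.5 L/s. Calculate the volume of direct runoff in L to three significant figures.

Direct-runoff ordinates (Q − Q_b): 0.0, 31.4, 91.0, 55.2, 33.4, 20.3, 0.0 L/s.
ΣQ_DR = 231.3 L/s.
With Δt = 3 h = 10800 s, V = ΣQ_DR · Δt = 231.3 × 10800 = 2.50 × 10^6 L.

V ≈ 2.50 × 10^6 L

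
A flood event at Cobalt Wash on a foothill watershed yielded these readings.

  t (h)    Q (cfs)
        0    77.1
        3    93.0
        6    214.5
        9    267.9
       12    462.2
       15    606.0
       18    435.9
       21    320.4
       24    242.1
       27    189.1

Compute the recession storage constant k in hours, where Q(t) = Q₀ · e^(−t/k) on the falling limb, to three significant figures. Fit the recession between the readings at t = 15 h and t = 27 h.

On the falling limb, Q drops from 606.0 to 189.1 cfs between t = 15 h and t = 27 h (Δt = 12 h).
k = −Δt / ln(Q₂/Q₁) = −12 / ln(189.1/606.0) = 10.3 h.

k ≈ 10.3 h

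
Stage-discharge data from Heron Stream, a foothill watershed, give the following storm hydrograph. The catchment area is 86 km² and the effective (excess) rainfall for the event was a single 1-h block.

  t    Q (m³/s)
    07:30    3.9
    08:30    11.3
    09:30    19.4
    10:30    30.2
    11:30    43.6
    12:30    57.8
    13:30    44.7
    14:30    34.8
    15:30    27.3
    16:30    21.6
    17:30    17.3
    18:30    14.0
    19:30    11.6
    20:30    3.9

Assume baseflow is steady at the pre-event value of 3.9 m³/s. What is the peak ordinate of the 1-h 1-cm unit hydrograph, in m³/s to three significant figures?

U_p ≈ 44.9 m³/s

Direct runoff: 0.0, 7.4, 15.5, 26.3, 39.7, 53.9, 40.8, 30.9, 23.4, 17.7, 13.4, 10.1, 7.7, 0.0 m³/s; ΣQ_DR = 286.8 m³/s, peak = 53.9 m³/s.
Runoff depth d = ΣQ_DR·Δt / A = 286.8 × 3600 / (86 km²) = 12.01 mm.
The 1-cm UH is the DRH scaled by (10 mm)/d, so U_p = 53.9 × 10/12.01 = 44.9 m³/s.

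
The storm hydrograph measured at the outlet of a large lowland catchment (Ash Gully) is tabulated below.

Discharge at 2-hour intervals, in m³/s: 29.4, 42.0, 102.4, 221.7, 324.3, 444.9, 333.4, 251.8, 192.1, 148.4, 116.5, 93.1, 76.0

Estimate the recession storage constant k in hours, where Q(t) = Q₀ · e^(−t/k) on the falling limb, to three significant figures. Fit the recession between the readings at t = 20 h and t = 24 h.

k ≈ 9.36 h

On the falling limb, Q drops from 116.5 to 76.0 m³/s between t = 20 h and t = 24 h (Δt = 4 h).
k = −Δt / ln(Q₂/Q₁) = −4 / ln(76.0/116.5) = 9.36 h.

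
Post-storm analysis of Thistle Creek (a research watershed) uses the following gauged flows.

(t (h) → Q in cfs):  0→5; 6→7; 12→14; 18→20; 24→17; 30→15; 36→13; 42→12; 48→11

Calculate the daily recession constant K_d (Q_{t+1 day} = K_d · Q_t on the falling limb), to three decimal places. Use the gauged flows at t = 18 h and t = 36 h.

K_d ≈ 0.563

Between t = 18 h and t = 36 h the flow falls from 20 to 13 cfs over 3×6 h = 18 h.
Per-interval ratio K = (13/20)^(1/3) = 0.8662; K_d = K^(24/6) = 0.563.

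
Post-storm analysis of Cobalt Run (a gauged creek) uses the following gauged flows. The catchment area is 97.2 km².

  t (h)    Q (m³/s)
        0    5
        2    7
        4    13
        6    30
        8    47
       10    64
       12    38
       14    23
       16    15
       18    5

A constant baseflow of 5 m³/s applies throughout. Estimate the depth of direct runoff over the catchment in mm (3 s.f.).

d ≈ 14.6 mm

Direct runoff: 0.0, 2.0, 8.0, 25.0, 42.0, 59.0, 33.0, 18.0, 10.0, 0.0 m³/s; ΣQ_DR = 197.0 m³/s.
V = ΣQ_DR · Δt = 197.0 × 7200 s = 1.418 × 10^6 m³.
Over A = 97.2 km², depth = V / A = 14.6 mm.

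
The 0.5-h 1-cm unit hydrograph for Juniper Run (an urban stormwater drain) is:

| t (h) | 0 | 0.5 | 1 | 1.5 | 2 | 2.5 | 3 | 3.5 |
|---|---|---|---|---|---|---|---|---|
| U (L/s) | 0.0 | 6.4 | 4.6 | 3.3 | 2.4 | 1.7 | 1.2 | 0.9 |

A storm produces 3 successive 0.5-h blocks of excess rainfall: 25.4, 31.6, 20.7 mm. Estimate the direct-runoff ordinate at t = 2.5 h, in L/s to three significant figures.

Q ≈ 18.7 L/s

By discrete convolution, Q_j = Σ (P_i / 10 mm) · U_{j−i}.
At t = 2.5 h (j=5): Q = (25.4/10)·1.7 + (31.6/10)·2.4 + (20.7/10)·3.3 = 18.7 L/s.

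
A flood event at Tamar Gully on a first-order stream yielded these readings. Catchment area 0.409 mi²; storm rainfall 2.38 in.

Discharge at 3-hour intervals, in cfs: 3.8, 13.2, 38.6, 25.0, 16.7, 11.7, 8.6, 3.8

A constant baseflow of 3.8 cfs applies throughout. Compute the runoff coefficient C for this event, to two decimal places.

ΣQ_DR = 91.00 cfs; V = ΣQ_DR·Δt = 9.828 × 10^5 ft³.
Runoff depth d = V / A = 1.034 in.
C = d / P = 1.034 / 2.38 = 0.43.

C ≈ 0.43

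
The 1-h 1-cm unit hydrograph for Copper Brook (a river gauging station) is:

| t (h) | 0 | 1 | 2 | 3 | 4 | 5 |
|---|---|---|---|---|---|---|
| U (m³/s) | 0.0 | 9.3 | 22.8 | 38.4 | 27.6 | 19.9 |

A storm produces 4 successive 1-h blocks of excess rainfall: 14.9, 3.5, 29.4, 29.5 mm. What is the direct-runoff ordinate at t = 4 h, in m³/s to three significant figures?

Q ≈ 149 m³/s

By discrete convolution, Q_j = Σ (P_i / 10 mm) · U_{j−i}.
At t = 4 h (j=4): Q = (14.9/10)·27.6 + (3.5/10)·38.4 + (29.4/10)·22.8 + (29.5/10)·9.3 = 149 m³/s.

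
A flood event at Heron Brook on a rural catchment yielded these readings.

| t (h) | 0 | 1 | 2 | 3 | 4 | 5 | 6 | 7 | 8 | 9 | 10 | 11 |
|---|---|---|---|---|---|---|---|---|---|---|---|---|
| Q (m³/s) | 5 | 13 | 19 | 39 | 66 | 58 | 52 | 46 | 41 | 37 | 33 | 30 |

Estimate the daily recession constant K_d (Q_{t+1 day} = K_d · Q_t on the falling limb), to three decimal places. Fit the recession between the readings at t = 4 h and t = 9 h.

Between t = 4 h and t = 9 h the flow falls from 66 to 37 m³/s over 5×1 h = 5 h.
Per-interval ratio K = (37/66)^(1/5) = 0.8907; K_d = K^(24/1) = 0.062.

K_d ≈ 0.062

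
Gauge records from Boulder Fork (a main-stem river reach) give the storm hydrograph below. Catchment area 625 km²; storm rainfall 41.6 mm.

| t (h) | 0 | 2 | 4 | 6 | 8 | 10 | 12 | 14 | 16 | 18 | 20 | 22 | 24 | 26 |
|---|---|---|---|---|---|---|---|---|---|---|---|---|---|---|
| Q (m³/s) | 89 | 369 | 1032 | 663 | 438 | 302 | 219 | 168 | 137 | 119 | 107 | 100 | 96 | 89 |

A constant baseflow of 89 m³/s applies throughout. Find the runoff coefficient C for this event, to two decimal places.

C ≈ 0.74

ΣQ_DR = 2682 m³/s; V = ΣQ_DR·Δt = 1.931 × 10^7 m³.
Runoff depth d = V / A = 30.90 mm.
C = d / P = 30.90 / 41.6 = 0.74.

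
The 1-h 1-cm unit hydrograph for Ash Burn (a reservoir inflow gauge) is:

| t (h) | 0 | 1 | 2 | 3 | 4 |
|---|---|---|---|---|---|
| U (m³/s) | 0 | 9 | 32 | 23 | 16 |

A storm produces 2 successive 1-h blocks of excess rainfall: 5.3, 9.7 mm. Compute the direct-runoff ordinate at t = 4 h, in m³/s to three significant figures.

By discrete convolution, Q_j = Σ (P_i / 10 mm) · U_{j−i}.
At t = 4 h (j=4): Q = (5.3/10)·16 + (9.7/10)·23 = 30.8 m³/s.

Q ≈ 30.8 m³/s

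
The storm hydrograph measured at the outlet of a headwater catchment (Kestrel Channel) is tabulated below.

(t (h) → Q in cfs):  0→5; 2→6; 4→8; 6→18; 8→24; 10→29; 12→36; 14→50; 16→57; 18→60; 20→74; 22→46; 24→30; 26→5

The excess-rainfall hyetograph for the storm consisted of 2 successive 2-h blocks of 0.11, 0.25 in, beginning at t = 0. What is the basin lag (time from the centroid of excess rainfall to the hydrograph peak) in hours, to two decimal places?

Centroid of excess rainfall: t_c = Σ P_i·t̄_i / ΣP_i = 2.3889 h (block centres at 1, 3 h).
Hydrograph peak occurs at t = 20 h, so basin lag t_L = 20 − 2.3889 = 17.61 h.

t_L ≈ 17.61 h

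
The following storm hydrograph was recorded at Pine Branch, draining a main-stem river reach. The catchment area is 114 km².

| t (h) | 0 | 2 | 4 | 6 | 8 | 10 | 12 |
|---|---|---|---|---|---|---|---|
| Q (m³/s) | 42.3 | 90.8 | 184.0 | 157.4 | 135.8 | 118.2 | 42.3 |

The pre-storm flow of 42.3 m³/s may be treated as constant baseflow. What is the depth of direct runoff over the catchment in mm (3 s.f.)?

Direct runoff: 0.0, 48.5, 141.7, 115.1, 93.5, 75.9, 0.0 m³/s; ΣQ_DR = 474.7 m³/s.
V = ΣQ_DR · Δt = 474.7 × 7200 s = 3.418 × 10^6 m³.
Over A = 114 km², depth = V / A = 30.0 mm.

d ≈ 30.0 mm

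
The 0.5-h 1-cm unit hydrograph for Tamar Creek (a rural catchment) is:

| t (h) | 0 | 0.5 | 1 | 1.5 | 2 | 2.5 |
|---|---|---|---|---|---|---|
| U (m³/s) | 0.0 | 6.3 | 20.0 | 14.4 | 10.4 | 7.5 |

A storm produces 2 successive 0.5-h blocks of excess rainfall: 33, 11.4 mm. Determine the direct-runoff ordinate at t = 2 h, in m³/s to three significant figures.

By discrete convolution, Q_j = Σ (P_i / 10 mm) · U_{j−i}.
At t = 2 h (j=4): Q = (33/10)·10.4 + (11.4/10)·14.4 = 50.7 m³/s.

Q ≈ 50.7 m³/s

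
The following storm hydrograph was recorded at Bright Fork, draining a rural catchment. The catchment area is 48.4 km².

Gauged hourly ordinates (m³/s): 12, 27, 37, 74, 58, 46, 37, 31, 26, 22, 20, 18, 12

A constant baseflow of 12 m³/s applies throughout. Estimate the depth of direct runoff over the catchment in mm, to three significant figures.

d ≈ 19.6 mm

Direct runoff: 0.0, 15.0, 25.0, 62.0, 46.0, 34.0, 25.0, 19.0, 14.0, 10.0, 8.0, 6.0, 0.0 m³/s; ΣQ_DR = 264.0 m³/s.
V = ΣQ_DR · Δt = 264.0 × 3600 s = 9.504 × 10^5 m³.
Over A = 48.4 km², depth = V / A = 19.6 mm.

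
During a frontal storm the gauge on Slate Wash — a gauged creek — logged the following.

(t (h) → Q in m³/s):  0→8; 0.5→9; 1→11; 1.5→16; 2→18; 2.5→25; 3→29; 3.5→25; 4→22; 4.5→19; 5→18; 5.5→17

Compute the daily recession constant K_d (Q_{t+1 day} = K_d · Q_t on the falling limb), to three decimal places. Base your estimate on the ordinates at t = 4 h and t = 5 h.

Between t = 4 h and t = 5 h the flow falls from 22 to 18 m³/s over 2×0.5 h = 1 h.
Per-interval ratio K = (18/22)^(1/2) = 0.9045; K_d = K^(24/0.5) = 0.008.

K_d ≈ 0.008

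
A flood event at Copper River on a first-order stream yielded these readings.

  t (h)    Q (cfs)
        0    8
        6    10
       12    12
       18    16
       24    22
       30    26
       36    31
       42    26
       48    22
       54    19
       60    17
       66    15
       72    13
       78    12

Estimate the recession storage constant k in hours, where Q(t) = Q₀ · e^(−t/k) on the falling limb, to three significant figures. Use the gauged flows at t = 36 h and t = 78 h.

k ≈ 44.3 h

On the falling limb, Q drops from 31 to 12 cfs between t = 36 h and t = 78 h (Δt = 42 h).
k = −Δt / ln(Q₂/Q₁) = −42 / ln(12/31) = 44.3 h.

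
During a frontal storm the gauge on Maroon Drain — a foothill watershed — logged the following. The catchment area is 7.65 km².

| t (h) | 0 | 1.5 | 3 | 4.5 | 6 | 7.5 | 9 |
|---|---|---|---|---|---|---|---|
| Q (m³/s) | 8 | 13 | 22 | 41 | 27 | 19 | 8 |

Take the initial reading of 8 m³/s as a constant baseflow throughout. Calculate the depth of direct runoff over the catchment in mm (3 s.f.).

d ≈ 57.9 mm

Direct runoff: 0.0, 5.0, 14.0, 33.0, 19.0, 11.0, 0.0 m³/s; ΣQ_DR = 82.00 m³/s.
V = ΣQ_DR · Δt = 82.00 × 5400 s = 4.428 × 10^5 m³.
Over A = 7.65 km², depth = V / A = 57.9 mm.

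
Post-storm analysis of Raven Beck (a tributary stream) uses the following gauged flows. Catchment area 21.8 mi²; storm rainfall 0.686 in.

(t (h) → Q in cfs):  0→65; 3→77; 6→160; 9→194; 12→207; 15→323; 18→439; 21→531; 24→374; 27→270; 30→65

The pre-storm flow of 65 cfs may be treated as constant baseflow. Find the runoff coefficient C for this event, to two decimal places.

ΣQ_DR = 1990 cfs; V = ΣQ_DR·Δt = 2.149 × 10^7 ft³.
Runoff depth d = V / A = 0.4244 in.
C = d / P = 0.4244 / 0.686 = 0.62.

C ≈ 0.62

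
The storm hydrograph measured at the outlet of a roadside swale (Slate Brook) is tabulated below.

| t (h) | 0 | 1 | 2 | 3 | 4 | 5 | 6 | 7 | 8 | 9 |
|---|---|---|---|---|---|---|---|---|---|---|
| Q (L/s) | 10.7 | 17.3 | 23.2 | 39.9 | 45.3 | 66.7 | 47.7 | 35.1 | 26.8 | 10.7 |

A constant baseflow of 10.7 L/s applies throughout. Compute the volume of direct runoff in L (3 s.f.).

Direct-runoff ordinates (Q − Q_b): 0.0, 6.6, 12.5, 29.2, 34.6, 56.0, 37.0, 24.4, 16.1, 0.0 L/s.
ΣQ_DR = 216.4 L/s.
With Δt = 1 h = 3600 s, V = ΣQ_DR · Δt = 216.4 × 3600 = 7.79 × 10^5 L.

V ≈ 7.79 × 10^5 L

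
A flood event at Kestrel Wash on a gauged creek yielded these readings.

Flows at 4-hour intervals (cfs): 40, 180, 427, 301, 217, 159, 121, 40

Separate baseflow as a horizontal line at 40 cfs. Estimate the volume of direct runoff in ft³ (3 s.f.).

V ≈ 1.68 × 10^7 ft³

Direct-runoff ordinates (Q − Q_b): 0.0, 140.0, 387.0, 261.0, 177.0, 119.0, 81.0, 0.0 cfs.
ΣQ_DR = 1165 cfs.
With Δt = 4 h = 14400 s, V = ΣQ_DR · Δt = 1165 × 14400 = 1.68 × 10^7 ft³.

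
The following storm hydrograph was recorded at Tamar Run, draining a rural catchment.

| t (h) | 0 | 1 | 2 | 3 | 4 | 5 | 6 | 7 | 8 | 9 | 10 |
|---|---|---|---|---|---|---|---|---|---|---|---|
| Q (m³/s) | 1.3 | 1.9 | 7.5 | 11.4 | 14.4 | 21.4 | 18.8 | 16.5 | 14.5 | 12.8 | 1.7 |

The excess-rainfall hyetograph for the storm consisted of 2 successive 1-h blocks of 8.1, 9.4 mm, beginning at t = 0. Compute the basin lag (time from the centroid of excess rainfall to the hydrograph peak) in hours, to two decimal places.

t_L ≈ 3.96 h

Centroid of excess rainfall: t_c = Σ P_i·t̄_i / ΣP_i = 1.0371 h (block centres at 0.5, 1.5 h).
Hydrograph peak occurs at t = 5 h, so basin lag t_L = 5 − 1.0371 = 3.96 h.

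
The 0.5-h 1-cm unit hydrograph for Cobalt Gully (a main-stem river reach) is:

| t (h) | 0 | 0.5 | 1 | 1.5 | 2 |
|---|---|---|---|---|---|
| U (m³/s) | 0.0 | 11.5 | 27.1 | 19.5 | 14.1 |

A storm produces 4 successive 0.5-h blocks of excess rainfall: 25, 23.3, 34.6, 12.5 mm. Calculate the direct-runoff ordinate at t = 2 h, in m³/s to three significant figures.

By discrete convolution, Q_j = Σ (P_i / 10 mm) · U_{j−i}.
At t = 2 h (j=4): Q = (25/10)·14.1 + (23.3/10)·19.5 + (34.6/10)·27.1 + (12.5/10)·11.5 = 189 m³/s.

Q ≈ 189 m³/s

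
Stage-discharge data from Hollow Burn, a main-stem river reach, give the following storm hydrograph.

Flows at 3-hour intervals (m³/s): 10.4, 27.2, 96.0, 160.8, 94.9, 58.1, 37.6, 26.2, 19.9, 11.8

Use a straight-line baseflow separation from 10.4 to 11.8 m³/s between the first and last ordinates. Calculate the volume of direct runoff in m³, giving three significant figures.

V ≈ 4.66 × 10^6 m³

Direct-runoff ordinates (Q − Q_b): 0.00, 16.64, 85.29, 149.93, 83.88, 46.92, 26.27, 14.71, 8.26, 0.00 m³/s.
ΣQ_DR = 431.9 m³/s.
With Δt = 3 h = 10800 s, V = ΣQ_DR · Δt = 431.9 × 10800 = 4.66 × 10^6 m³.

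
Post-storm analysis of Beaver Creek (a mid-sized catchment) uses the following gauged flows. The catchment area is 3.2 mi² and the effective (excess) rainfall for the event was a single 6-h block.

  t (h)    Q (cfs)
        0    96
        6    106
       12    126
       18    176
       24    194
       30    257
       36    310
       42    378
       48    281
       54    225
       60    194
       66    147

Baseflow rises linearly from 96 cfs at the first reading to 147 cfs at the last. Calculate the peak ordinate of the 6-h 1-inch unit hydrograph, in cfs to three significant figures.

Direct runoff: 0.00, 5.36, 20.73, 66.09, 79.45, 137.82, 186.18, 249.55, 147.91, 87.27, 51.64, 0.00 cfs; ΣQ_DR = 1032 cfs, peak = 249.55 cfs.
Runoff depth d = ΣQ_DR·Δt / A = 1032 × 21600 / (3.2 mi²) = 2.998 in.
The 1-inch UH is the DRH scaled by (1 in)/d, so U_p = 249.55 × 1/2.998 = 83.2 cfs.

U_p ≈ 83.2 cfs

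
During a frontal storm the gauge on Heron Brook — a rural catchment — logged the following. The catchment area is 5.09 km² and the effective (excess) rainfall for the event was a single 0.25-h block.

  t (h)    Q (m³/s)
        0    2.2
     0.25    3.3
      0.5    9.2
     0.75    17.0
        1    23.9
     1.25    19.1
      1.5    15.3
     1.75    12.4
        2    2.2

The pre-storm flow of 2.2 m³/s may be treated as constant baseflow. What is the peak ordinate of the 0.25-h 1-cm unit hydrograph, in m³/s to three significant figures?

U_p ≈ 14.5 m³/s

Direct runoff: 0.0, 1.1, 7.0, 14.8, 21.7, 16.9, 13.1, 10.2, 0.0 m³/s; ΣQ_DR = 84.80 m³/s, peak = 21.7 m³/s.
Runoff depth d = ΣQ_DR·Δt / A = 84.80 × 900 / (5.09 km²) = 14.99 mm.
The 1-cm UH is the DRH scaled by (10 mm)/d, so U_p = 21.7 × 10/14.99 = 14.5 m³/s.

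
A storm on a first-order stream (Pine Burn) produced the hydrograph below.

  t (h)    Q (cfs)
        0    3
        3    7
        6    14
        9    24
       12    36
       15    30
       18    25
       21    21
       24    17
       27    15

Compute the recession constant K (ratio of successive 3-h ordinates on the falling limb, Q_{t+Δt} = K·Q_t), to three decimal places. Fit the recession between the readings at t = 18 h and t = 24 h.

Using the recession-limb readings at t = 18 h and t = 24 h: Q falls from 25 to 17 cfs over 2 intervals.
K = (Q₂/Q₁)^(1/2) = (17/25)^(1/2) = 0.825.

K ≈ 0.825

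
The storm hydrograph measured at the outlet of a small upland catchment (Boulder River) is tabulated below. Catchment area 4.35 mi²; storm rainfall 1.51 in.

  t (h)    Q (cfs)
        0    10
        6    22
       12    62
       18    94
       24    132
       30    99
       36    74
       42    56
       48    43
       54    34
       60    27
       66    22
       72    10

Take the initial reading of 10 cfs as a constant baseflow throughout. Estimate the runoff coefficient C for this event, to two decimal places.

C ≈ 0.79

ΣQ_DR = 555.0 cfs; V = ΣQ_DR·Δt = 1.199 × 10^7 ft³.
Runoff depth d = V / A = 1.186 in.
C = d / P = 1.186 / 1.51 = 0.79.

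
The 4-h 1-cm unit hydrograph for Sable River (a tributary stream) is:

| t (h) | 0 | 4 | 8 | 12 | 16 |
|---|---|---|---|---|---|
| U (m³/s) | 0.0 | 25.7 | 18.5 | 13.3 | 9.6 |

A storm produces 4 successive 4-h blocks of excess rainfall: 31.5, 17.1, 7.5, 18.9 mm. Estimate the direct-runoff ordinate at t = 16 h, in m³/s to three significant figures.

Q ≈ 115 m³/s

By discrete convolution, Q_j = Σ (P_i / 10 mm) · U_{j−i}.
At t = 16 h (j=4): Q = (31.5/10)·9.6 + (17.1/10)·13.3 + (7.5/10)·18.5 + (18.9/10)·25.7 = 115 m³/s.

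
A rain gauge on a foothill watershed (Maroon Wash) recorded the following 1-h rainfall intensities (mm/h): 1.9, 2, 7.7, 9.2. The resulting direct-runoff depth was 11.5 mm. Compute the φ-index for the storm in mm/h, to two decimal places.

φ ≈ 2.70 mm/h

Only the 2 blocks with intensity above φ contribute runoff: 7.7, 9.2 mm/h.
Σ(I−φ)·Δt = d  ⇒  (7.7+9.2 − 2φ)·1 = 11.5
φ = (16.90 − 11.5/1) / 2 = 2.70 mm/h.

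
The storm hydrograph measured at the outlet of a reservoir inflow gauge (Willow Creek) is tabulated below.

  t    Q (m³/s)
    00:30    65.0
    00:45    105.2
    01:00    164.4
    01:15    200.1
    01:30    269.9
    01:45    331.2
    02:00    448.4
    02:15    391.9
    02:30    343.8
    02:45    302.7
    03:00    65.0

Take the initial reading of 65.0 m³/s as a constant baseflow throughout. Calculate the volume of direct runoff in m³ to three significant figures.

V ≈ 1.78 × 10^6 m³

Direct-runoff ordinates (Q − Q_b): 0.0, 40.2, 99.4, 135.1, 204.9, 266.2, 383.4, 326.9, 278.8, 237.7, 0.0 m³/s.
ΣQ_DR = 1973 m³/s.
With Δt = 0.25 h = 900 s, V = ΣQ_DR · Δt = 1973 × 900 = 1.78 × 10^6 m³.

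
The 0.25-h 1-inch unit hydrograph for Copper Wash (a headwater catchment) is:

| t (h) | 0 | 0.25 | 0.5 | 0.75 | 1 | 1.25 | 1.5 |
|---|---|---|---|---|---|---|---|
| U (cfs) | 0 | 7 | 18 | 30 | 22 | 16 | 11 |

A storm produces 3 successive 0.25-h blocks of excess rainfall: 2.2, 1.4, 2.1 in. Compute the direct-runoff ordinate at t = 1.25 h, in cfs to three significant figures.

Q ≈ 129 cfs

By discrete convolution, Q_j = Σ (P_i / 1 in) · U_{j−i}.
At t = 1.25 h (j=5): Q = (2.2/1)·16 + (1.4/1)·22 + (2.1/1)·30 = 129 cfs.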